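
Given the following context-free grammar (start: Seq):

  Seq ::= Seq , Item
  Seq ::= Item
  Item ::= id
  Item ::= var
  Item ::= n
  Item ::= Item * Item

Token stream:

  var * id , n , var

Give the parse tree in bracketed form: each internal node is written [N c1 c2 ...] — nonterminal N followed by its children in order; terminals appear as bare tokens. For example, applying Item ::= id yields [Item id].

[Seq [Seq [Seq [Item [Item var] * [Item id]]] , [Item n]] , [Item var]]

Seq
Seq , Item
Seq , Item , Item
Item , Item , Item
Item * Item , Item , Item
var * Item , Item , Item
var * id , Item , Item
var * id , n , Item
var * id , n , var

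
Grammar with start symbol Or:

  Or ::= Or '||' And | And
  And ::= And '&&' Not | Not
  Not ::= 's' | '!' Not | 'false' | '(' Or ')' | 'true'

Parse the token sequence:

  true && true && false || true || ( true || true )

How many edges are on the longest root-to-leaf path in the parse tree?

[Or [Or [Or [And [And [And [Not true]] && [Not true]] && [Not false]]] || [And [Not true]]] || [And [Not ( [Or [Or [And [Not true]]] || [And [Not true]]] )]]]

7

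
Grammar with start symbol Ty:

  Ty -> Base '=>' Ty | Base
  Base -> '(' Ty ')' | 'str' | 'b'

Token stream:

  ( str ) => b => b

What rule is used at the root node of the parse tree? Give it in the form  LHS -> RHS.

Ty -> Base '=>' Ty

[Ty [Base ( [Ty [Base str]] )] => [Ty [Base b] => [Ty [Base b]]]]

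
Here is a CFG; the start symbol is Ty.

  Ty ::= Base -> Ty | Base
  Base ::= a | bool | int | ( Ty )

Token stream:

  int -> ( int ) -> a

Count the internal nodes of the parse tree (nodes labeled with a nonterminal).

8

[Ty [Base int] -> [Ty [Base ( [Ty [Base int]] )] -> [Ty [Base a]]]]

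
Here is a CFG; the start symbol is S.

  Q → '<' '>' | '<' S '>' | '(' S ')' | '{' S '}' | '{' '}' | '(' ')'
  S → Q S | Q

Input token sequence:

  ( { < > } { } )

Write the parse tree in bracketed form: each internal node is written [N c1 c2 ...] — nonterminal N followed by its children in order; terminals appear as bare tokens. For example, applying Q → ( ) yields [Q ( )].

[S [Q ( [S [Q { [S [Q < >]] }] [S [Q { }]]] )]]

S
Q
( S )
( Q S )
( { S } S )
( { Q } S )
( { < > } S )
( { < > } Q )
( { < > } { } )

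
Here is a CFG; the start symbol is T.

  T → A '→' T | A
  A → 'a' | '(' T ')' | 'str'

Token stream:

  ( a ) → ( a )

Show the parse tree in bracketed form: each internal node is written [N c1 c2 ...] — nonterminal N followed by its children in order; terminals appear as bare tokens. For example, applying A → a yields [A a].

[T [A ( [T [A a]] )] → [T [A ( [T [A a]] )]]]

T
A → T
( T ) → T
( A ) → T
( a ) → T
( a ) → A
( a ) → ( T )
( a ) → ( A )
( a ) → ( a )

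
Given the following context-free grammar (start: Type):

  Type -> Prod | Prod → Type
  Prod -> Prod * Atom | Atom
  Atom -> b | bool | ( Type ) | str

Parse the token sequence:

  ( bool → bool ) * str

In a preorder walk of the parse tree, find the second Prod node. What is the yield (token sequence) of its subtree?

( bool → bool )

[Type [Prod [Prod [Atom ( [Type [Prod [Atom bool]] → [Type [Prod [Atom bool]]]] )]] * [Atom str]]]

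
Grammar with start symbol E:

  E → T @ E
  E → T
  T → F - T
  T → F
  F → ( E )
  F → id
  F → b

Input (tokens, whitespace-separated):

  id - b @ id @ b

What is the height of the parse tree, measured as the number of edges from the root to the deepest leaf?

[E [T [F id] - [T [F b]]] @ [E [T [F id]] @ [E [T [F b]]]]]

5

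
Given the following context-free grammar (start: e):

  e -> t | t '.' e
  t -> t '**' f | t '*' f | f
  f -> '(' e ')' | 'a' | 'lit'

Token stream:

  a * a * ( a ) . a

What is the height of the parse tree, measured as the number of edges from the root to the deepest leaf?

[e [t [t [t [f a]] * [f a]] * [f ( [e [t [f a]]] )]] . [e [t [f a]]]]

6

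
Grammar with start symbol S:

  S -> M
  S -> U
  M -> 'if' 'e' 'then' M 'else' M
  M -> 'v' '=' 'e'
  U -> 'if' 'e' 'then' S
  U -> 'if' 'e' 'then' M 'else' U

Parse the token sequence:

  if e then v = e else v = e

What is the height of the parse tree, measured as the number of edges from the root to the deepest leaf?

[S [M if e then [M v = e] else [M v = e]]]

3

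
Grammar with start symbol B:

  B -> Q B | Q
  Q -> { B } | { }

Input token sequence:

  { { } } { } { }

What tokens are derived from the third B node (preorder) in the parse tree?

{ } { }

[B [Q { [B [Q { }]] }] [B [Q { }] [B [Q { }]]]]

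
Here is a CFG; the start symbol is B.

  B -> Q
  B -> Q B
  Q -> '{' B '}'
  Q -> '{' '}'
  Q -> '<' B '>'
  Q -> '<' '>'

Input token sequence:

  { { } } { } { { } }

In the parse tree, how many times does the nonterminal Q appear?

5

[B [Q { [B [Q { }]] }] [B [Q { }] [B [Q { [B [Q { }]] }]]]]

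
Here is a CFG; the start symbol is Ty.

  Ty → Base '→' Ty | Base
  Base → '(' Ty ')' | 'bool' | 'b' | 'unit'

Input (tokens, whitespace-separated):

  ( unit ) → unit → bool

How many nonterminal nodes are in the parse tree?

[Ty [Base ( [Ty [Base unit]] )] → [Ty [Base unit] → [Ty [Base bool]]]]

8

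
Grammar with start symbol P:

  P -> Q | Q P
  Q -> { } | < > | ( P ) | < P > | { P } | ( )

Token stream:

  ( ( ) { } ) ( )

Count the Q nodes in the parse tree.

4

[P [Q ( [P [Q ( )] [P [Q { }]]] )] [P [Q ( )]]]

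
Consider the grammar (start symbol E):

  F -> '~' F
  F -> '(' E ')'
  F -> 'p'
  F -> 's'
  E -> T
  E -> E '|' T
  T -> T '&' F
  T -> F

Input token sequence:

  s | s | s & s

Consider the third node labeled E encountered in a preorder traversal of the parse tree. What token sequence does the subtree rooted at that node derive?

s

[E [E [E [T [F s]]] | [T [F s]]] | [T [T [F s]] & [F s]]]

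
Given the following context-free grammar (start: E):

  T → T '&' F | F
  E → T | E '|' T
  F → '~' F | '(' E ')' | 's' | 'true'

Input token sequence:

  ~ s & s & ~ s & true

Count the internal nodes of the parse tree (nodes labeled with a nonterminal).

[E [T [T [T [T [F ~ [F s]]] & [F s]] & [F ~ [F s]]] & [F true]]]

11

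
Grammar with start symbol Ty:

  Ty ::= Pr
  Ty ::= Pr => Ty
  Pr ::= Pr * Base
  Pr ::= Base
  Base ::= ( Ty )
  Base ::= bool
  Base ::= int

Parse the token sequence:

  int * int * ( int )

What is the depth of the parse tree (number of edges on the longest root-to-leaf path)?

[Ty [Pr [Pr [Pr [Base int]] * [Base int]] * [Base ( [Ty [Pr [Base int]]] )]]]

6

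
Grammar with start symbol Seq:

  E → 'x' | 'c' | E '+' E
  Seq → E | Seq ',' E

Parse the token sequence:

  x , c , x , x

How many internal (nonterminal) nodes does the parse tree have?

[Seq [Seq [Seq [Seq [E x]] , [E c]] , [E x]] , [E x]]

8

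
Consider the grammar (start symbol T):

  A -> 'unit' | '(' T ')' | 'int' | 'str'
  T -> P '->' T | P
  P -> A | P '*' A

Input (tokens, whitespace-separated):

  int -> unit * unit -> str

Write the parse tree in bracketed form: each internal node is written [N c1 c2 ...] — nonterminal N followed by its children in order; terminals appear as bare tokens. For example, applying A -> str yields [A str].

[T [P [A int]] -> [T [P [P [A unit]] * [A unit]] -> [T [P [A str]]]]]

T
P -> T
A -> T
int -> T
int -> P -> T
int -> P * A -> T
int -> A * A -> T
int -> unit * A -> T
int -> unit * unit -> T
int -> unit * unit -> P
int -> unit * unit -> A
int -> unit * unit -> str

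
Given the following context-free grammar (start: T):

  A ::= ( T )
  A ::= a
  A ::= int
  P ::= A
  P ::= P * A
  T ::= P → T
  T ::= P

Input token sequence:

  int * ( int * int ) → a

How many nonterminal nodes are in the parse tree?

[T [P [P [A int]] * [A ( [T [P [P [A int]] * [A int]]] )]] → [T [P [A a]]]]

13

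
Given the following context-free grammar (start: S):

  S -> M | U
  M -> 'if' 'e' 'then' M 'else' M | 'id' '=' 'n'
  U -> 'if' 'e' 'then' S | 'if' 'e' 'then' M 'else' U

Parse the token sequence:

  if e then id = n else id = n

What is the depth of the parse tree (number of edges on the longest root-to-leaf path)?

3

[S [M if e then [M id = n] else [M id = n]]]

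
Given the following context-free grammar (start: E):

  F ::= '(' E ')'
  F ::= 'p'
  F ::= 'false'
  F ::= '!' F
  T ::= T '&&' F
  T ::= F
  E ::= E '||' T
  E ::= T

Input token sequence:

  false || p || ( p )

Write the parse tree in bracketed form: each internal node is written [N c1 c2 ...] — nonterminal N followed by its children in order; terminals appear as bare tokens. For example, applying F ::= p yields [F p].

[E [E [E [T [F false]]] || [T [F p]]] || [T [F ( [E [T [F p]]] )]]]

E
E || T
E || T || T
T || T || T
F || T || T
false || T || T
false || F || T
false || p || T
false || p || F
false || p || ( E )
false || p || ( T )
false || p || ( F )
false || p || ( p )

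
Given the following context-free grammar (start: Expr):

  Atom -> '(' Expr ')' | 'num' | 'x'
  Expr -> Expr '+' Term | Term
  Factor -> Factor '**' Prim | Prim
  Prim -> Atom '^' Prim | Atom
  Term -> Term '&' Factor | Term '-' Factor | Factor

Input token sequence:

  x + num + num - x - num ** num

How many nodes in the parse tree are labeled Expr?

[Expr [Expr [Expr [Term [Factor [Prim [Atom x]]]]] + [Term [Factor [Prim [Atom num]]]]] + [Term [Term [Term [Factor [Prim [Atom num]]]] - [Factor [Prim [Atom x]]]] - [Factor [Factor [Prim [Atom num]]] ** [Prim [Atom num]]]]]

3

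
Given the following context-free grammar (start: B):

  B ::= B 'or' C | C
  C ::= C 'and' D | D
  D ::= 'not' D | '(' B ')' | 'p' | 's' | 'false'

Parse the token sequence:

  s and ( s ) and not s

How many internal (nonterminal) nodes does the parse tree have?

[B [C [C [C [D s]] and [D ( [B [C [D s]]] )]] and [D not [D s]]]]

11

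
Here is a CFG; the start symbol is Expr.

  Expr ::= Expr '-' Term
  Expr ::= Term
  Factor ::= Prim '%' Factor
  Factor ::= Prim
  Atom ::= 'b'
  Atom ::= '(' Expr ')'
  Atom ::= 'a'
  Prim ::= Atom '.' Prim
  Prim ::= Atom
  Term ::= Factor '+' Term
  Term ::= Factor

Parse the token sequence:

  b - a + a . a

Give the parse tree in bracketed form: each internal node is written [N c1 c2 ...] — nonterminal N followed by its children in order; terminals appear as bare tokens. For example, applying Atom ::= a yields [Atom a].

Expr
Expr - Term
Term - Term
Factor - Term
Prim - Term
Atom - Term
b - Term
b - Factor + Term
b - Prim + Term
b - Atom + Term
b - a + Term
b - a + Factor
b - a + Prim
b - a + Atom . Prim
b - a + a . Prim
b - a + a . Atom
b - a + a . a

[Expr [Expr [Term [Factor [Prim [Atom b]]]]] - [Term [Factor [Prim [Atom a]]] + [Term [Factor [Prim [Atom a] . [Prim [Atom a]]]]]]]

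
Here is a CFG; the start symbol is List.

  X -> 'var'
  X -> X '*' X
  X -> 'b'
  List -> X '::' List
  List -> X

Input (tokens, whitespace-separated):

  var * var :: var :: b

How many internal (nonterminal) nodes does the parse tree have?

[List [X [X var] * [X var]] :: [List [X var] :: [List [X b]]]]

8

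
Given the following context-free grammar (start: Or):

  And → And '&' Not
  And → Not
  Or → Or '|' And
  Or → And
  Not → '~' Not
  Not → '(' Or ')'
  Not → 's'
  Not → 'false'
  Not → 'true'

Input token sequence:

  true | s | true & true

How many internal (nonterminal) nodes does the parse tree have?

[Or [Or [Or [And [Not true]]] | [And [Not s]]] | [And [And [Not true]] & [Not true]]]

11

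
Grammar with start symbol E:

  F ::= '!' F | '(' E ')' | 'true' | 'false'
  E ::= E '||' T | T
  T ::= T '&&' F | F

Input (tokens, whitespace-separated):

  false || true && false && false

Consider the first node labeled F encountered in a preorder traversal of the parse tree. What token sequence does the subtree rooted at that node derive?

false

[E [E [T [F false]]] || [T [T [T [F true]] && [F false]] && [F false]]]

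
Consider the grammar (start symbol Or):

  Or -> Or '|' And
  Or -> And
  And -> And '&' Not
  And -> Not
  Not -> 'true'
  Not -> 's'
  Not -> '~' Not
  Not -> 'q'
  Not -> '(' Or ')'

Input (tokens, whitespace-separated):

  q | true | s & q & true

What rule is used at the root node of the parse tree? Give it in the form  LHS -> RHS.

[Or [Or [Or [And [Not q]]] | [And [Not true]]] | [And [And [And [Not s]] & [Not q]] & [Not true]]]

Or -> Or '|' And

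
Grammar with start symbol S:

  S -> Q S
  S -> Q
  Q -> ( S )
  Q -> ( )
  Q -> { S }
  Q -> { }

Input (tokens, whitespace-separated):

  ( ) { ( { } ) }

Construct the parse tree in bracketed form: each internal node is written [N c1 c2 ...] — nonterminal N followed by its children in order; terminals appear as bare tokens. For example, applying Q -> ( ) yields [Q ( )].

[S [Q ( )] [S [Q { [S [Q ( [S [Q { }]] )]] }]]]

S
Q S
( ) S
( ) Q
( ) { S }
( ) { Q }
( ) { ( S ) }
( ) { ( Q ) }
( ) { ( { } ) }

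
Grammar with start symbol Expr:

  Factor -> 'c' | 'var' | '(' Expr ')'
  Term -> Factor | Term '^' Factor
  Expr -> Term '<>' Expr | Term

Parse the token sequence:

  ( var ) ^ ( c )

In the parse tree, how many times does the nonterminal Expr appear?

[Expr [Term [Term [Factor ( [Expr [Term [Factor var]]] )]] ^ [Factor ( [Expr [Term [Factor c]]] )]]]

3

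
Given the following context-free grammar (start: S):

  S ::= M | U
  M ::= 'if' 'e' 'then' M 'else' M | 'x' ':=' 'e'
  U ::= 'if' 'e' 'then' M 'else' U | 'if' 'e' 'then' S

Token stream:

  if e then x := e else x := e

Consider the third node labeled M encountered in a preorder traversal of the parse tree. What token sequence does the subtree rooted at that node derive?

x := e

[S [M if e then [M x := e] else [M x := e]]]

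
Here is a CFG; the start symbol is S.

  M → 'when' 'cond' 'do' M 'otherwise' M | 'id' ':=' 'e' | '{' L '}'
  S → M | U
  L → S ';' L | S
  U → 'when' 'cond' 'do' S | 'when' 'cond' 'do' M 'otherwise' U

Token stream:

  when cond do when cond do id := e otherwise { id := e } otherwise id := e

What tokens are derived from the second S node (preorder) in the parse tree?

id := e

[S [M when cond do [M when cond do [M id := e] otherwise [M { [L [S [M id := e]]] }]] otherwise [M id := e]]]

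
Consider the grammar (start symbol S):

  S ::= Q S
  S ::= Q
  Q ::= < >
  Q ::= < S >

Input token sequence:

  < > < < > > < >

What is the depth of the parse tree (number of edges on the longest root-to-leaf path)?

[S [Q < >] [S [Q < [S [Q < >]] >] [S [Q < >]]]]

5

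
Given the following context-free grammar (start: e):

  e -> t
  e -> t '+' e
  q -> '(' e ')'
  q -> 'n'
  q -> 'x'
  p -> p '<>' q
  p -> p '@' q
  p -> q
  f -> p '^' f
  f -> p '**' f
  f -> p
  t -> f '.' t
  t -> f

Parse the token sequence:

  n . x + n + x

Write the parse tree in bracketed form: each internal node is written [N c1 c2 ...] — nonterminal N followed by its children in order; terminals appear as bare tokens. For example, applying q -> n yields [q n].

[e [t [f [p [q n]]] . [t [f [p [q x]]]]] + [e [t [f [p [q n]]]] + [e [t [f [p [q x]]]]]]]

e
t + e
f . t + e
p . t + e
q . t + e
n . t + e
n . f + e
n . p + e
n . q + e
n . x + e
n . x + t + e
n . x + f + e
n . x + p + e
n . x + q + e
n . x + n + e
n . x + n + t
n . x + n + f
n . x + n + p
n . x + n + q
n . x + n + x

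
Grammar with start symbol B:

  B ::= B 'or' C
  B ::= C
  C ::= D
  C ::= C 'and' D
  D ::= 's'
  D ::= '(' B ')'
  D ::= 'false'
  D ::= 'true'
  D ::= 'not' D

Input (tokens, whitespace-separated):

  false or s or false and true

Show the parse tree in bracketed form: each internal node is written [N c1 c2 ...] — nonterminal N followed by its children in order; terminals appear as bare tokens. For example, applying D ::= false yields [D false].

[B [B [B [C [D false]]] or [C [D s]]] or [C [C [D false]] and [D true]]]

B
B or C
B or C or C
C or C or C
D or C or C
false or C or C
false or D or C
false or s or C
false or s or C and D
false or s or D and D
false or s or false and D
false or s or false and true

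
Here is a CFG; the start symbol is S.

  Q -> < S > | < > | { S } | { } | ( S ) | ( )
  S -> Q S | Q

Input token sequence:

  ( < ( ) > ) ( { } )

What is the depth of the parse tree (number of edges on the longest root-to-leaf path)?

[S [Q ( [S [Q < [S [Q ( )]] >]] )] [S [Q ( [S [Q { }]] )]]]

6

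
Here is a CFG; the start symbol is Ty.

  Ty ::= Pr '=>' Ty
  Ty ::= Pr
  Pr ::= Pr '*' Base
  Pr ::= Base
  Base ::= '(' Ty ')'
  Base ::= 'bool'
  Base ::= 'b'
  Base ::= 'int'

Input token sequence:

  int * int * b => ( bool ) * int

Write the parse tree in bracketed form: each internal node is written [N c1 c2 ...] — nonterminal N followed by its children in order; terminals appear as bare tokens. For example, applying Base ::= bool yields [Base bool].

[Ty [Pr [Pr [Pr [Base int]] * [Base int]] * [Base b]] => [Ty [Pr [Pr [Base ( [Ty [Pr [Base bool]]] )]] * [Base int]]]]

Ty
Pr => Ty
Pr * Base => Ty
Pr * Base * Base => Ty
Base * Base * Base => Ty
int * Base * Base => Ty
int * int * Base => Ty
int * int * b => Ty
int * int * b => Pr
int * int * b => Pr * Base
int * int * b => Base * Base
int * int * b => ( Ty ) * Base
int * int * b => ( Pr ) * Base
int * int * b => ( Base ) * Base
int * int * b => ( bool ) * Base
int * int * b => ( bool ) * int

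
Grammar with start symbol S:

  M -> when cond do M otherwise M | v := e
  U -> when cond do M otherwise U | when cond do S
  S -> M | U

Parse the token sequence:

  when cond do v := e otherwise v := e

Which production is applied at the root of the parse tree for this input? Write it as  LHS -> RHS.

[S [M when cond do [M v := e] otherwise [M v := e]]]

S -> M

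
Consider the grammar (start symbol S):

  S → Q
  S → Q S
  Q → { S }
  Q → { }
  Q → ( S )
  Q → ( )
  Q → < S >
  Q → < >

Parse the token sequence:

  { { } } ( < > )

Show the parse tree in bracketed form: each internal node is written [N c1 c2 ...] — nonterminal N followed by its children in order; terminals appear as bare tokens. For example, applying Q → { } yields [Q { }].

S
Q S
{ S } S
{ Q } S
{ { } } S
{ { } } Q
{ { } } ( S )
{ { } } ( Q )
{ { } } ( < > )

[S [Q { [S [Q { }]] }] [S [Q ( [S [Q < >]] )]]]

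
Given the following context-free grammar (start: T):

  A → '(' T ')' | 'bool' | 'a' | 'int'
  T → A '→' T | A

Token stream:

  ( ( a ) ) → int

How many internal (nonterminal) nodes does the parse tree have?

8

[T [A ( [T [A ( [T [A a]] )]] )] → [T [A int]]]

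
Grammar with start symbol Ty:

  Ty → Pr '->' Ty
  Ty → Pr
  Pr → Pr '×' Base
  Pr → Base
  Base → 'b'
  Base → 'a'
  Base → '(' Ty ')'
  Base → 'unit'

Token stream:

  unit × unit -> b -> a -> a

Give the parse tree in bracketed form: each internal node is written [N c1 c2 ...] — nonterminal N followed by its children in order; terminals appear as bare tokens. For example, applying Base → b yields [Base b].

Ty
Pr -> Ty
Pr × Base -> Ty
Base × Base -> Ty
unit × Base -> Ty
unit × unit -> Ty
unit × unit -> Pr -> Ty
unit × unit -> Base -> Ty
unit × unit -> b -> Ty
unit × unit -> b -> Pr -> Ty
unit × unit -> b -> Base -> Ty
unit × unit -> b -> a -> Ty
unit × unit -> b -> a -> Pr
unit × unit -> b -> a -> Base
unit × unit -> b -> a -> a

[Ty [Pr [Pr [Base unit]] × [Base unit]] -> [Ty [Pr [Base b]] -> [Ty [Pr [Base a]] -> [Ty [Pr [Base a]]]]]]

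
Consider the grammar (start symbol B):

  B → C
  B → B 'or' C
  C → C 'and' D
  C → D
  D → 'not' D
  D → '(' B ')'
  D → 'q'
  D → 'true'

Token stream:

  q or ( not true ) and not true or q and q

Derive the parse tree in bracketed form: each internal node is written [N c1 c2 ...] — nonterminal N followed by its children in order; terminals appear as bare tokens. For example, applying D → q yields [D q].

B
B or C
B or C or C
C or C or C
D or C or C
q or C or C
q or C and D or C
q or D and D or C
q or ( B ) and D or C
q or ( C ) and D or C
q or ( D ) and D or C
q or ( not D ) and D or C
q or ( not true ) and D or C
q or ( not true ) and not D or C
q or ( not true ) and not true or C
q or ( not true ) and not true or C and D
q or ( not true ) and not true or D and D
q or ( not true ) and not true or q and D
q or ( not true ) and not true or q and q

[B [B [B [C [D q]]] or [C [C [D ( [B [C [D not [D true]]]] )]] and [D not [D true]]]] or [C [C [D q]] and [D q]]]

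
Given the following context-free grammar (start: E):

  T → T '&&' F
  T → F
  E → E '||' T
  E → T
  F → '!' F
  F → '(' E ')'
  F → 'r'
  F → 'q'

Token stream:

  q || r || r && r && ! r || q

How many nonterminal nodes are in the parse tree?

17

[E [E [E [E [T [F q]]] || [T [F r]]] || [T [T [T [F r]] && [F r]] && [F ! [F r]]]] || [T [F q]]]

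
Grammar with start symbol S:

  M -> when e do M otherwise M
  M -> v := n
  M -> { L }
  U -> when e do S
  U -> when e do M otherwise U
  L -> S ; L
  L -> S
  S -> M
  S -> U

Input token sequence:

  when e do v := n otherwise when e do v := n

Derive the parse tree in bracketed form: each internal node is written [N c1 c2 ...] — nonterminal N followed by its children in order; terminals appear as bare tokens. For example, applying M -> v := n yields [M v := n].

S
U
when e do M otherwise U
when e do v := n otherwise U
when e do v := n otherwise when e do S
when e do v := n otherwise when e do M
when e do v := n otherwise when e do v := n

[S [U when e do [M v := n] otherwise [U when e do [S [M v := n]]]]]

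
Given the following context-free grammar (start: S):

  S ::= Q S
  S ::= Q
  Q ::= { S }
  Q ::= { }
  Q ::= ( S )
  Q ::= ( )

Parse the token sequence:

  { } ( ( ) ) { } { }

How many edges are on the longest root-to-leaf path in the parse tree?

[S [Q { }] [S [Q ( [S [Q ( )]] )] [S [Q { }] [S [Q { }]]]]]

5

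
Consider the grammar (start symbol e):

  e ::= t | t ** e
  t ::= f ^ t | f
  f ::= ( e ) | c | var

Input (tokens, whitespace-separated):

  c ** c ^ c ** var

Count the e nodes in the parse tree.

[e [t [f c]] ** [e [t [f c] ^ [t [f c]]] ** [e [t [f var]]]]]

3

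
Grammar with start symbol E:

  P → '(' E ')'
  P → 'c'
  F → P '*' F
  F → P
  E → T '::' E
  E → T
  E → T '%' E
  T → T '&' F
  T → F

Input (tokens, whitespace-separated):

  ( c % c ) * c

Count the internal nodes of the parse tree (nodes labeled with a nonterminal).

14

[E [T [F [P ( [E [T [F [P c]]] % [E [T [F [P c]]]]] )] * [F [P c]]]]]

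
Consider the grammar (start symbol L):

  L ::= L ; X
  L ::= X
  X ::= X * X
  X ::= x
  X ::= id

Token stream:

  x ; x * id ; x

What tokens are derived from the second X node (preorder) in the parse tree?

[L [L [L [X x]] ; [X [X x] * [X id]]] ; [X x]]

x * id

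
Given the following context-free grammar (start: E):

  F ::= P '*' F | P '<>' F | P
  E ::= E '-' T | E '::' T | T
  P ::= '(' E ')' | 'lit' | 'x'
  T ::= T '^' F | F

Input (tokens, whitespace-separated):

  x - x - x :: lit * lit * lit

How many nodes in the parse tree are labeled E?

4

[E [E [E [E [T [F [P x]]]] - [T [F [P x]]]] - [T [F [P x]]]] :: [T [F [P lit] * [F [P lit] * [F [P lit]]]]]]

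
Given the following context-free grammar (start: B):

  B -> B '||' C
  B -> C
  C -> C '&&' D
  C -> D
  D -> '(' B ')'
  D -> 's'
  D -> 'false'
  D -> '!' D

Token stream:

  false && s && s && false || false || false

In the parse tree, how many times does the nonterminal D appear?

6

[B [B [B [C [C [C [C [D false]] && [D s]] && [D s]] && [D false]]] || [C [D false]]] || [C [D false]]]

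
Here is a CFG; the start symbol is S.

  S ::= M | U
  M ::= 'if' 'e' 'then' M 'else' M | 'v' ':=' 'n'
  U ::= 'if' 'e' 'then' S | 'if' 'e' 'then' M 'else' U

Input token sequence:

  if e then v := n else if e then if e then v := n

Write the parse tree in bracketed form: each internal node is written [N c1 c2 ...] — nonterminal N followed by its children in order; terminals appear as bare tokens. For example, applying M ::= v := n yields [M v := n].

[S [U if e then [M v := n] else [U if e then [S [U if e then [S [M v := n]]]]]]]

S
U
if e then M else U
if e then v := n else U
if e then v := n else if e then S
if e then v := n else if e then U
if e then v := n else if e then if e then S
if e then v := n else if e then if e then M
if e then v := n else if e then if e then v := n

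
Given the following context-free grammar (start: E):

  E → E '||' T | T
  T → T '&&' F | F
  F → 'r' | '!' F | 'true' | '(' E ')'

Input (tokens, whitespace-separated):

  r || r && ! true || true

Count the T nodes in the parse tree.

4

[E [E [E [T [F r]]] || [T [T [F r]] && [F ! [F true]]]] || [T [F true]]]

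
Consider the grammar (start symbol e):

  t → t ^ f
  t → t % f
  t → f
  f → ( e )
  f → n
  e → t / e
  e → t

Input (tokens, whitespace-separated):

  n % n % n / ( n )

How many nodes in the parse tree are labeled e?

[e [t [t [t [f n]] % [f n]] % [f n]] / [e [t [f ( [e [t [f n]]] )]]]]

3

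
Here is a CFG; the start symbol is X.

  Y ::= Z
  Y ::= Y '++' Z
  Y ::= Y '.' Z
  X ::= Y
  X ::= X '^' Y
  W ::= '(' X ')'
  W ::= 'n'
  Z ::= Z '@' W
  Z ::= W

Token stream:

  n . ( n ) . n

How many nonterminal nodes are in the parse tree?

[X [Y [Y [Y [Z [W n]]] . [Z [W ( [X [Y [Z [W n]]]] )]]] . [Z [W n]]]]

14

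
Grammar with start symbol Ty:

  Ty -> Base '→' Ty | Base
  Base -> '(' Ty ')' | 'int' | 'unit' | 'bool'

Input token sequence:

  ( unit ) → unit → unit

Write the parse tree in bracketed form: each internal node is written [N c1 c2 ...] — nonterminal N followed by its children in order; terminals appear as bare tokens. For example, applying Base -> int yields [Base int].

Ty
Base → Ty
( Ty ) → Ty
( Base ) → Ty
( unit ) → Ty
( unit ) → Base → Ty
( unit ) → unit → Ty
( unit ) → unit → Base
( unit ) → unit → unit

[Ty [Base ( [Ty [Base unit]] )] → [Ty [Base unit] → [Ty [Base unit]]]]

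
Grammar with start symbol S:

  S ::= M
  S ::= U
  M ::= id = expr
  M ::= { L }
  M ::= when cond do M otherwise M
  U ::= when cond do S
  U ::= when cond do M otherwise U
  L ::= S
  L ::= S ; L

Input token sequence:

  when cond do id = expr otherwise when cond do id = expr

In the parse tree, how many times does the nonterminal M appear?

[S [U when cond do [M id = expr] otherwise [U when cond do [S [M id = expr]]]]]

2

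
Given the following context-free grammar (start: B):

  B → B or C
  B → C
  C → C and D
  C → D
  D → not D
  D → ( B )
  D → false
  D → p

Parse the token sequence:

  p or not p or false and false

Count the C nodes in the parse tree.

[B [B [B [C [D p]]] or [C [D not [D p]]]] or [C [C [D false]] and [D false]]]

4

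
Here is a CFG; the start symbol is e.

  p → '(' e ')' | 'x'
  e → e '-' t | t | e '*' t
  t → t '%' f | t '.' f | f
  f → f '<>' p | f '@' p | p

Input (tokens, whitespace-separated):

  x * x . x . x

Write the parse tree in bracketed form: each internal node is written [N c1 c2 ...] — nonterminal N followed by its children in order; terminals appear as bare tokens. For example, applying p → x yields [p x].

[e [e [t [f [p x]]]] * [t [t [t [f [p x]]] . [f [p x]]] . [f [p x]]]]

e
e * t
t * t
f * t
p * t
x * t
x * t . f
x * t . f . f
x * f . f . f
x * p . f . f
x * x . f . f
x * x . p . f
x * x . x . f
x * x . x . p
x * x . x . x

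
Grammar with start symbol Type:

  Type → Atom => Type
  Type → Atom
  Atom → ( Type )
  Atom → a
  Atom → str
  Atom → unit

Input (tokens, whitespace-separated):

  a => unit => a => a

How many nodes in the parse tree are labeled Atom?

4

[Type [Atom a] => [Type [Atom unit] => [Type [Atom a] => [Type [Atom a]]]]]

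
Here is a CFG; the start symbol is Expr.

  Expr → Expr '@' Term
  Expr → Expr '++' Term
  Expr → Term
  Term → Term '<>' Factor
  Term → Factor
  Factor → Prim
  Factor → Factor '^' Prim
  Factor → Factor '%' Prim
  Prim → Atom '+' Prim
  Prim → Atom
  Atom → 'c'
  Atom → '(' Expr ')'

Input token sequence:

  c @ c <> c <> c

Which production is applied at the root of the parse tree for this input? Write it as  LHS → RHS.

[Expr [Expr [Term [Factor [Prim [Atom c]]]]] @ [Term [Term [Term [Factor [Prim [Atom c]]]] <> [Factor [Prim [Atom c]]]] <> [Factor [Prim [Atom c]]]]]

Expr → Expr '@' Term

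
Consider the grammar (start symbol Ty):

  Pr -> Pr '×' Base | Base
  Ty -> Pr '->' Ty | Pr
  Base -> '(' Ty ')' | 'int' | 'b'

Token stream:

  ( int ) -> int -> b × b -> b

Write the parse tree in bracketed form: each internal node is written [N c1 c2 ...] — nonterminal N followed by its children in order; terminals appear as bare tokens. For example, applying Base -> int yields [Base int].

Ty
Pr -> Ty
Base -> Ty
( Ty ) -> Ty
( Pr ) -> Ty
( Base ) -> Ty
( int ) -> Ty
( int ) -> Pr -> Ty
( int ) -> Base -> Ty
( int ) -> int -> Ty
( int ) -> int -> Pr -> Ty
( int ) -> int -> Pr × Base -> Ty
( int ) -> int -> Base × Base -> Ty
( int ) -> int -> b × Base -> Ty
( int ) -> int -> b × b -> Ty
( int ) -> int -> b × b -> Pr
( int ) -> int -> b × b -> Base
( int ) -> int -> b × b -> b

[Ty [Pr [Base ( [Ty [Pr [Base int]]] )]] -> [Ty [Pr [Base int]] -> [Ty [Pr [Pr [Base b]] × [Base b]] -> [Ty [Pr [Base b]]]]]]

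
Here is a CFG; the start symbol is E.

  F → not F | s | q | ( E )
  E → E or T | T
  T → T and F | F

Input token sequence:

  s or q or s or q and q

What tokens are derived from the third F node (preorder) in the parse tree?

[E [E [E [E [T [F s]]] or [T [F q]]] or [T [F s]]] or [T [T [F q]] and [F q]]]

s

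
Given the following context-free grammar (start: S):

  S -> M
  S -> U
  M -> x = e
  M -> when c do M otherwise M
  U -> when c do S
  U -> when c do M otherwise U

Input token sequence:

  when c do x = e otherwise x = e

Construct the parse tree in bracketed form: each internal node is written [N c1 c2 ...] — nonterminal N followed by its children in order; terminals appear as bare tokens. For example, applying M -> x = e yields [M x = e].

S
M
when c do M otherwise M
when c do x = e otherwise M
when c do x = e otherwise x = e

[S [M when c do [M x = e] otherwise [M x = e]]]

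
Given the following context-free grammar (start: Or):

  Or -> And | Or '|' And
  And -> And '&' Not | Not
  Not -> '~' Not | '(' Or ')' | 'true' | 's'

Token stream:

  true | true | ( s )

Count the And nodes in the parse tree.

[Or [Or [Or [And [Not true]]] | [And [Not true]]] | [And [Not ( [Or [And [Not s]]] )]]]

4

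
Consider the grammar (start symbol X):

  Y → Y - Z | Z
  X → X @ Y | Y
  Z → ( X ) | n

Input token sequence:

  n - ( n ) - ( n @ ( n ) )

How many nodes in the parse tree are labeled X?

[X [Y [Y [Y [Z n]] - [Z ( [X [Y [Z n]]] )]] - [Z ( [X [X [Y [Z n]]] @ [Y [Z ( [X [Y [Z n]]] )]]] )]]]

5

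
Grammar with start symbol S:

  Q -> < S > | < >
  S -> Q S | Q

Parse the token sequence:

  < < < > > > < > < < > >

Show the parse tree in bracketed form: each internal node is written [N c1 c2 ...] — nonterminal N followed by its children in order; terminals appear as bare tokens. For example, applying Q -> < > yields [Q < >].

[S [Q < [S [Q < [S [Q < >]] >]] >] [S [Q < >] [S [Q < [S [Q < >]] >]]]]

S
Q S
< S > S
< Q > S
< < S > > S
< < Q > > S
< < < > > > S
< < < > > > Q S
< < < > > > < > S
< < < > > > < > Q
< < < > > > < > < S >
< < < > > > < > < Q >
< < < > > > < > < < > >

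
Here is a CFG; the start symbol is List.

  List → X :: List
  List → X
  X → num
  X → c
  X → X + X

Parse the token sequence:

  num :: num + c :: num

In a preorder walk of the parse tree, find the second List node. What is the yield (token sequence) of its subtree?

num + c :: num

[List [X num] :: [List [X [X num] + [X c]] :: [List [X num]]]]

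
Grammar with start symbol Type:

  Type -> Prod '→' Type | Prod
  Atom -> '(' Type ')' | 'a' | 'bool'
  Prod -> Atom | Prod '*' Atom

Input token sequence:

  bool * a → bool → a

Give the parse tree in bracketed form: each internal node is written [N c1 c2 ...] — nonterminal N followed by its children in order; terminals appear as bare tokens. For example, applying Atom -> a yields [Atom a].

[Type [Prod [Prod [Atom bool]] * [Atom a]] → [Type [Prod [Atom bool]] → [Type [Prod [Atom a]]]]]

Type
Prod → Type
Prod * Atom → Type
Atom * Atom → Type
bool * Atom → Type
bool * a → Type
bool * a → Prod → Type
bool * a → Atom → Type
bool * a → bool → Type
bool * a → bool → Prod
bool * a → bool → Atom
bool * a → bool → a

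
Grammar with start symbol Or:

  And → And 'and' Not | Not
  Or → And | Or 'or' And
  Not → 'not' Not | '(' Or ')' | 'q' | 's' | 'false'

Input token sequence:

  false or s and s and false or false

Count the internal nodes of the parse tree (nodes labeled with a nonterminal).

13

[Or [Or [Or [And [Not false]]] or [And [And [And [Not s]] and [Not s]] and [Not false]]] or [And [Not false]]]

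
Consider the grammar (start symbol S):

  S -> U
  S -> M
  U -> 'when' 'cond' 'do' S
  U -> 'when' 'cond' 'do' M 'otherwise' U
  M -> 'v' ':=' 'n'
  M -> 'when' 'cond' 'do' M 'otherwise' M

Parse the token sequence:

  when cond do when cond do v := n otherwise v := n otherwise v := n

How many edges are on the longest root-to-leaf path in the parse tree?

[S [M when cond do [M when cond do [M v := n] otherwise [M v := n]] otherwise [M v := n]]]

4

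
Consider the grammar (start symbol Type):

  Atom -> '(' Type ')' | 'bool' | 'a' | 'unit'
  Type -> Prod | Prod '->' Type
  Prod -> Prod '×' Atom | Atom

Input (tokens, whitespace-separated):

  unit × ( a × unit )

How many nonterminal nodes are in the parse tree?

10

[Type [Prod [Prod [Atom unit]] × [Atom ( [Type [Prod [Prod [Atom a]] × [Atom unit]]] )]]]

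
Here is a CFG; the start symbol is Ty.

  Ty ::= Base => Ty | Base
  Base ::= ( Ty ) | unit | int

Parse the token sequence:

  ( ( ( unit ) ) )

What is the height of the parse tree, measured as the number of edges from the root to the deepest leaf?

8

[Ty [Base ( [Ty [Base ( [Ty [Base ( [Ty [Base unit]] )]] )]] )]]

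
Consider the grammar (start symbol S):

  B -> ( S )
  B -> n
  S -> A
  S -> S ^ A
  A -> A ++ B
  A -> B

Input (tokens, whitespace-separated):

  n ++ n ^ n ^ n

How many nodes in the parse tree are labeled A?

[S [S [S [A [A [B n]] ++ [B n]]] ^ [A [B n]]] ^ [A [B n]]]

4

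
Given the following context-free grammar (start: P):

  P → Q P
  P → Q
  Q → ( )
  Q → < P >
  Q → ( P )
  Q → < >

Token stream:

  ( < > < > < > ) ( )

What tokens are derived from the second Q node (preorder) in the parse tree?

[P [Q ( [P [Q < >] [P [Q < >] [P [Q < >]]]] )] [P [Q ( )]]]

< >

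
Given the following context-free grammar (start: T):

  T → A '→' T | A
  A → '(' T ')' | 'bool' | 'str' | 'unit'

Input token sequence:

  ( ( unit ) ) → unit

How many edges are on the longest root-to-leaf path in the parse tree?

6

[T [A ( [T [A ( [T [A unit]] )]] )] → [T [A unit]]]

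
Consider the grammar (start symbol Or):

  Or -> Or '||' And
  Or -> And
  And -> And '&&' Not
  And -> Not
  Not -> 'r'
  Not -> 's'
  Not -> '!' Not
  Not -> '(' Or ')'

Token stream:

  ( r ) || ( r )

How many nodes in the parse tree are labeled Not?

4

[Or [Or [And [Not ( [Or [And [Not r]]] )]]] || [And [Not ( [Or [And [Not r]]] )]]]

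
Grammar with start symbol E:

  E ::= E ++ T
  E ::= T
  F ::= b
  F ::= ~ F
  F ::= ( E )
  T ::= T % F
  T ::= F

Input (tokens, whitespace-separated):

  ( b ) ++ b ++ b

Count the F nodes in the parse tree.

[E [E [E [T [F ( [E [T [F b]]] )]]] ++ [T [F b]]] ++ [T [F b]]]

4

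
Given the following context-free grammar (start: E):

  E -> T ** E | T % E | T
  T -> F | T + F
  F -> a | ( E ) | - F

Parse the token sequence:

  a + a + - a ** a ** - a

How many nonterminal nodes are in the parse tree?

15

[E [T [T [T [F a]] + [F a]] + [F - [F a]]] ** [E [T [F a]] ** [E [T [F - [F a]]]]]]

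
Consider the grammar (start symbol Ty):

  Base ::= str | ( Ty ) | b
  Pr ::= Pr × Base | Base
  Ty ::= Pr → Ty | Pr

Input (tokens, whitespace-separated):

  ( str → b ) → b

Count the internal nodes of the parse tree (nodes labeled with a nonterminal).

[Ty [Pr [Base ( [Ty [Pr [Base str]] → [Ty [Pr [Base b]]]] )]] → [Ty [Pr [Base b]]]]

12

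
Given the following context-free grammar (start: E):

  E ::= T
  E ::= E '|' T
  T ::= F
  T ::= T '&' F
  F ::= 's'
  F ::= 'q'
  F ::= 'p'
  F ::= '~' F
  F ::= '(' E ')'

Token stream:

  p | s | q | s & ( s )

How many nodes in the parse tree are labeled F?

[E [E [E [E [T [F p]]] | [T [F s]]] | [T [F q]]] | [T [T [F s]] & [F ( [E [T [F s]]] )]]]

6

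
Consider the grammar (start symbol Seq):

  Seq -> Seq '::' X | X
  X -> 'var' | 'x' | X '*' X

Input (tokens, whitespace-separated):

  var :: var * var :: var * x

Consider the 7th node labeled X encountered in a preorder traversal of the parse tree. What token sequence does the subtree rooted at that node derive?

[Seq [Seq [Seq [X var]] :: [X [X var] * [X var]]] :: [X [X var] * [X x]]]

x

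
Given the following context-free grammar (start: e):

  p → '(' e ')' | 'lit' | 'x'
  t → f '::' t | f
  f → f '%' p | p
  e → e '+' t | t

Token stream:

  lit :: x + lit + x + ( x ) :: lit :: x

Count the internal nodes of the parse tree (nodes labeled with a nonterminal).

[e [e [e [e [t [f [p lit]] :: [t [f [p x]]]]] + [t [f [p lit]]]] + [t [f [p x]]]] + [t [f [p ( [e [t [f [p x]]]] )]] :: [t [f [p lit]] :: [t [f [p x]]]]]]

29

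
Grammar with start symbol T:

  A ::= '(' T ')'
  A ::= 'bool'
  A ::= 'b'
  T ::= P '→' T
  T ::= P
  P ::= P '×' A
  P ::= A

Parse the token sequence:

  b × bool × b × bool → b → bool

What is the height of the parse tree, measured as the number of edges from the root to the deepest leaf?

[T [P [P [P [P [A b]] × [A bool]] × [A b]] × [A bool]] → [T [P [A b]] → [T [P [A bool]]]]]

6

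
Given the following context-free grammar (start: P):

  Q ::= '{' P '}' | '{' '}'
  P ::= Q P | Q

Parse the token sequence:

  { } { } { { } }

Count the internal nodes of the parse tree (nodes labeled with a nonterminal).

[P [Q { }] [P [Q { }] [P [Q { [P [Q { }]] }]]]]

8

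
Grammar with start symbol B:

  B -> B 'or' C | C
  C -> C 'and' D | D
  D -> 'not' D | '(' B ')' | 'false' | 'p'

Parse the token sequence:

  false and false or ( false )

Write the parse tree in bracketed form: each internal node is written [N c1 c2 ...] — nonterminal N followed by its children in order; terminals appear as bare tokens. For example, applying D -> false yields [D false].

B
B or C
C or C
C and D or C
D and D or C
false and D or C
false and false or C
false and false or D
false and false or ( B )
false and false or ( C )
false and false or ( D )
false and false or ( false )

[B [B [C [C [D false]] and [D false]]] or [C [D ( [B [C [D false]]] )]]]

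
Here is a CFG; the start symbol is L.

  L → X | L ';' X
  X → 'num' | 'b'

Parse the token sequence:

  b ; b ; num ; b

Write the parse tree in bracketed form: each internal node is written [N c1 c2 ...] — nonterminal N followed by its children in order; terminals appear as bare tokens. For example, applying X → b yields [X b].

[L [L [L [L [X b]] ; [X b]] ; [X num]] ; [X b]]

L
L ; X
L ; X ; X
L ; X ; X ; X
X ; X ; X ; X
b ; X ; X ; X
b ; b ; X ; X
b ; b ; num ; X
b ; b ; num ; b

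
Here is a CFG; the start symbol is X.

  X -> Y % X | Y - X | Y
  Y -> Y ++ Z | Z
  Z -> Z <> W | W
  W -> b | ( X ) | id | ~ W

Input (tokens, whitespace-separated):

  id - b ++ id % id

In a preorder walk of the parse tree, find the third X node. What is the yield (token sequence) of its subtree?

id

[X [Y [Z [W id]]] - [X [Y [Y [Z [W b]]] ++ [Z [W id]]] % [X [Y [Z [W id]]]]]]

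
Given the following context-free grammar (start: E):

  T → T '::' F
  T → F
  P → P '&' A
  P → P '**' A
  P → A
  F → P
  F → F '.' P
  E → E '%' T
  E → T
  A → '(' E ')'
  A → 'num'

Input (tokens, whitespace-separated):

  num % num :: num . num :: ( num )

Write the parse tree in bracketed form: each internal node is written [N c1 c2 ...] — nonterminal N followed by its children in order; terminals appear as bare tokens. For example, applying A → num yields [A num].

[E [E [T [F [P [A num]]]]] % [T [T [T [F [P [A num]]]] :: [F [F [P [A num]]] . [P [A num]]]] :: [F [P [A ( [E [T [F [P [A num]]]]] )]]]]]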